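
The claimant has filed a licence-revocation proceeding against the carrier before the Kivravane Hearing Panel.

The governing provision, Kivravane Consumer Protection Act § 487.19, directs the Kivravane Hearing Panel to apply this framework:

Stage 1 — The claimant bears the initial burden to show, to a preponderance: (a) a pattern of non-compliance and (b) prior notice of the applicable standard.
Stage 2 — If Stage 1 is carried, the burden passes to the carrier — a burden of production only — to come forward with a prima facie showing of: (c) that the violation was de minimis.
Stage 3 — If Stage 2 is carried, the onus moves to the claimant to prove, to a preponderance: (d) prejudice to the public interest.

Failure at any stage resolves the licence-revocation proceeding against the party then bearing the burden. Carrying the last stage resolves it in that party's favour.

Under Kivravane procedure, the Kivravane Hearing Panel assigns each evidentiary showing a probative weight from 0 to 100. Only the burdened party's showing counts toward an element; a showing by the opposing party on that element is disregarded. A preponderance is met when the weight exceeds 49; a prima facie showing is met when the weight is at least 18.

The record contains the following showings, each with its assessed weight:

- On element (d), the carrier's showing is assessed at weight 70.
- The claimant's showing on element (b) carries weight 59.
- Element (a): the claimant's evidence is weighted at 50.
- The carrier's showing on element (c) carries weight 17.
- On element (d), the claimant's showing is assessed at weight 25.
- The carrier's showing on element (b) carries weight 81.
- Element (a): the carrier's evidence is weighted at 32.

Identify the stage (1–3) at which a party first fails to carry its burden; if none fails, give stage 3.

Stage 1 — burden on claimant; standard: a preponderance (weight exceeds 49).
    (a): 50 (carrier's 32 disregarded) > 49 [met]
    (b): 59 (carrier's 81 disregarded) > 49 [met]
  The claimant carries Stage 1; the carrier now bears the burden.
Stage 2 — burden on carrier; standard: a prima facie showing (weight is at least 18).
    (c): 17 < 18 [not met]
  Not every element is met, so the carrier fails to carry Stage 2.
So the claimant prevails.

stage 2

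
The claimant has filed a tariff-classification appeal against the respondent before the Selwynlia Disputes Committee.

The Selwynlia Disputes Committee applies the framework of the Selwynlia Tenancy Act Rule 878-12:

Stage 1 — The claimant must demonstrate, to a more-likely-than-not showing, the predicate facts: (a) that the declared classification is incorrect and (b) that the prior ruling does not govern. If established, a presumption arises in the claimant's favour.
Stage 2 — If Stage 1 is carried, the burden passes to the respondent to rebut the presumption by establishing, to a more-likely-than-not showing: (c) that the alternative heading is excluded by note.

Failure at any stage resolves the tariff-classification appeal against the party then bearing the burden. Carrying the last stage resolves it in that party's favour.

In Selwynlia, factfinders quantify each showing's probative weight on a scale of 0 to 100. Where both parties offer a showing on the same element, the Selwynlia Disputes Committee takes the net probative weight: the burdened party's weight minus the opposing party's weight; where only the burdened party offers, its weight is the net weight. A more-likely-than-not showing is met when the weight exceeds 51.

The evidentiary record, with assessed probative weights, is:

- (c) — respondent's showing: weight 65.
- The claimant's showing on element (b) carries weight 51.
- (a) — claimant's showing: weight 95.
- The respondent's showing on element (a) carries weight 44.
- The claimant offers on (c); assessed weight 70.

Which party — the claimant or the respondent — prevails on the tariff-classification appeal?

respondent

At Stage 1 the claimant must meet a more-likely-than-not showing (weight exceeds 51): on (a) the weight is 95 less the opposing 44 gives net 51, ≤ 51, so (a) does not meet the standard; on (b) the weight is 51, ≤ 51, so (b) does not meet the standard.
  Not every element is met, so the claimant fails to carry Stage 1.
So the respondent prevails.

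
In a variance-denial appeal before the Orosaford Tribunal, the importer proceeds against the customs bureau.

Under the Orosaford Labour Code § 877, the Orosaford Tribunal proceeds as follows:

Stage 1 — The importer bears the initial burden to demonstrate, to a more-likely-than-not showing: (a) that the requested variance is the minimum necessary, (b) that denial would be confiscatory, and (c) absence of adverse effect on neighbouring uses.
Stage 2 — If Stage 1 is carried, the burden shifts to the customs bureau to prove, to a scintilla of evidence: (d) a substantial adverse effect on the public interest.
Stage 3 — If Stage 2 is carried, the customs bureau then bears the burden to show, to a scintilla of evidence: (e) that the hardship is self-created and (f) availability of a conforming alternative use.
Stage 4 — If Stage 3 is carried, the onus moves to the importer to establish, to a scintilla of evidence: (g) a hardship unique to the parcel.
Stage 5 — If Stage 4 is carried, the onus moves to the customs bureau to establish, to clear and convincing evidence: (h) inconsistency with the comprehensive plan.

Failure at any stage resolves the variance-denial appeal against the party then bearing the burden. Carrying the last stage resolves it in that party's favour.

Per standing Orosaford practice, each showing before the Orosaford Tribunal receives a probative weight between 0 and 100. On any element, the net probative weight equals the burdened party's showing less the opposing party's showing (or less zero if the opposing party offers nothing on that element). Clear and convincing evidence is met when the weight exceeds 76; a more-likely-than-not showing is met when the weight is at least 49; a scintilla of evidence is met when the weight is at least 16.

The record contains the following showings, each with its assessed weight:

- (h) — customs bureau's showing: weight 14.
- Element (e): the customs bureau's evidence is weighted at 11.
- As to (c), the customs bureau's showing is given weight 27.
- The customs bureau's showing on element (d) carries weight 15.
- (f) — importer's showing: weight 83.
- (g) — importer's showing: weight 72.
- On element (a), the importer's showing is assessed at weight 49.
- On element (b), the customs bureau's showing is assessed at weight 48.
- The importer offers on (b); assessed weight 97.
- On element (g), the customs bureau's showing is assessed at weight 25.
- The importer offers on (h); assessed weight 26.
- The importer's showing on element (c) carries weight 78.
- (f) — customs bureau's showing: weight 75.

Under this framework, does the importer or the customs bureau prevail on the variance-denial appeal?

importer

At Stage 1 the importer must meet a more-likely-than-not showing (weight is at least 49): on (a) the weight is 49, ≥ 49, so (a) meets the standard; on (b) the weight is 97 less the opposing 48 gives net 49, ≥ 49, so (b) meets the standard; on (c) the weight is 78 less the opposing 27 gives net 51, ≥ 49, so (c) meets the standard.
  Stage 1 is satisfied; the onus moves to the customs bureau.
At Stage 2 the customs bureau must meet a scintilla of evidence (weight is at least 16): on (d) the weight is 15, < 16, so (d) does not meet the standard.
  Stage 2 not carried; the customs bureau fails its burden.
So the importer prevails.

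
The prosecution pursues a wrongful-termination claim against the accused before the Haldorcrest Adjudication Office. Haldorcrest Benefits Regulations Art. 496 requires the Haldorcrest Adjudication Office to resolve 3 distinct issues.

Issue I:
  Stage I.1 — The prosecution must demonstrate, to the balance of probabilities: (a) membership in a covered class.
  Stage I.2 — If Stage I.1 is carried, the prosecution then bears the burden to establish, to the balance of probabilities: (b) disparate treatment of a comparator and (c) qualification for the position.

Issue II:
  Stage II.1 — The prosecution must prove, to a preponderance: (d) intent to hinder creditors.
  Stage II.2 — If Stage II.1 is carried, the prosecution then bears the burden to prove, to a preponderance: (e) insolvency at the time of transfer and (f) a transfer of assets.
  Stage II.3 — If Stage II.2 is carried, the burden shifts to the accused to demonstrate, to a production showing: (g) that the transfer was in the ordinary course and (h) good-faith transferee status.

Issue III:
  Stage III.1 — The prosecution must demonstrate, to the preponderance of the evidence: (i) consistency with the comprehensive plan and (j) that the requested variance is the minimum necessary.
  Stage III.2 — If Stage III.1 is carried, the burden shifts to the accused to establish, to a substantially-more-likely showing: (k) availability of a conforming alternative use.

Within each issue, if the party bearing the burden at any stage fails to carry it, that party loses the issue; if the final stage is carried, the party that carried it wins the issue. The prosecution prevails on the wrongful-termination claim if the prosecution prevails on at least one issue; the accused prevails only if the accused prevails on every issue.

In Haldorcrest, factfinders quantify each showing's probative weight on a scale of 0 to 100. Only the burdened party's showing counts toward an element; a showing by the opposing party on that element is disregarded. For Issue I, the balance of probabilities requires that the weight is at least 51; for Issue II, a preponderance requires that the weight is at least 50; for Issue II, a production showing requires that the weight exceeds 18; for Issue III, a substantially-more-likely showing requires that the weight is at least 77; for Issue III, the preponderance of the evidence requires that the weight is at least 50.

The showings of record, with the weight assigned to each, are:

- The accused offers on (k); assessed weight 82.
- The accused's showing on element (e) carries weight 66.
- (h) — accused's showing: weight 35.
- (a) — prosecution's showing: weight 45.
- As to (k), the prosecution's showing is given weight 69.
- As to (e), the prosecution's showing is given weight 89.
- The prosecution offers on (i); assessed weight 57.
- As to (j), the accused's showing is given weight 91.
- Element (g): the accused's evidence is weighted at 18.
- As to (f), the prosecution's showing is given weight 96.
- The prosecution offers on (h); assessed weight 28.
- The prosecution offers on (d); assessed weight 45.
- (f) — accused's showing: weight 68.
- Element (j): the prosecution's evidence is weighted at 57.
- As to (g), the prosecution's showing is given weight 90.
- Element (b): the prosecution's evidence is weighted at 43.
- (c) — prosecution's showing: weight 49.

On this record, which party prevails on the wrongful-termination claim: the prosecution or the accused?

accused

— Issue I —
Stage I.1 (prosecution, the balance of probabilities, weight is at least 51): (a) 45 < 51 — fails.
  Stage I.1 not carried; the prosecution fails its burden.
The accused prevails on this issue.
— Issue II —
Stage II.1 (prosecution, a preponderance, weight is at least 50): (d) 45 < 50 — fails.
  The prosecution does not carry Stage II.1.
The analysis ends at Stage II.1; the accused prevails on this issue.
— Issue III —
Stage III.1 (prosecution, the preponderance of the evidence, weight is at least 50): (i) 57 ≥ 50 — meets; (j) 57 (accused's 91 disregarded) ≥ 50 — meets.
  Stage III.1 is satisfied; the onus moves to the accused.
Stage III.2 (accused, a substantially-more-likely showing, weight is at least 77): (k) 82 (prosecution's 69 disregarded) ≥ 77 — meets.
  The accused carries the last stage.
Every stage carried; the accused prevails on this issue.
Per-issue: Issue I → accused; Issue II → accused; Issue III → accused. The prosecution must prevail on at least one issue; overall, the accused prevails.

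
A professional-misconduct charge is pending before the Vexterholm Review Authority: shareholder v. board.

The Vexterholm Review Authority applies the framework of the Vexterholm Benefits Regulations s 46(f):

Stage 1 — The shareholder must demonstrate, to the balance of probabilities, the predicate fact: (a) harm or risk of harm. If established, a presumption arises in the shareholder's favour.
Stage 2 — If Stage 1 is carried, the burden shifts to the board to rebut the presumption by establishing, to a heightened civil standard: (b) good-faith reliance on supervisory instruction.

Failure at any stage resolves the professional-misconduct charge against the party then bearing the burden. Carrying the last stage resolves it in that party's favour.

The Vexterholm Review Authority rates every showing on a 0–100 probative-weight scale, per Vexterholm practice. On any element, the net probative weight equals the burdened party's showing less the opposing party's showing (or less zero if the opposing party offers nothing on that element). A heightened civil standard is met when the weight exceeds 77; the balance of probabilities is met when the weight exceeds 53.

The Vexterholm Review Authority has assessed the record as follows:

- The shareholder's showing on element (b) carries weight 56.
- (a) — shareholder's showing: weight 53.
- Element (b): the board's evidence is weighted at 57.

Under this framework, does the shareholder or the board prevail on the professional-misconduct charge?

board

At Stage 1 the shareholder must meet the balance of probabilities (weight exceeds 53): on (a) the weight is 53, ≤ 53, so (a) does not meet the standard.
  Not every element is met, so the shareholder fails to carry Stage 1.
The analysis ends at Stage 1; the board prevails.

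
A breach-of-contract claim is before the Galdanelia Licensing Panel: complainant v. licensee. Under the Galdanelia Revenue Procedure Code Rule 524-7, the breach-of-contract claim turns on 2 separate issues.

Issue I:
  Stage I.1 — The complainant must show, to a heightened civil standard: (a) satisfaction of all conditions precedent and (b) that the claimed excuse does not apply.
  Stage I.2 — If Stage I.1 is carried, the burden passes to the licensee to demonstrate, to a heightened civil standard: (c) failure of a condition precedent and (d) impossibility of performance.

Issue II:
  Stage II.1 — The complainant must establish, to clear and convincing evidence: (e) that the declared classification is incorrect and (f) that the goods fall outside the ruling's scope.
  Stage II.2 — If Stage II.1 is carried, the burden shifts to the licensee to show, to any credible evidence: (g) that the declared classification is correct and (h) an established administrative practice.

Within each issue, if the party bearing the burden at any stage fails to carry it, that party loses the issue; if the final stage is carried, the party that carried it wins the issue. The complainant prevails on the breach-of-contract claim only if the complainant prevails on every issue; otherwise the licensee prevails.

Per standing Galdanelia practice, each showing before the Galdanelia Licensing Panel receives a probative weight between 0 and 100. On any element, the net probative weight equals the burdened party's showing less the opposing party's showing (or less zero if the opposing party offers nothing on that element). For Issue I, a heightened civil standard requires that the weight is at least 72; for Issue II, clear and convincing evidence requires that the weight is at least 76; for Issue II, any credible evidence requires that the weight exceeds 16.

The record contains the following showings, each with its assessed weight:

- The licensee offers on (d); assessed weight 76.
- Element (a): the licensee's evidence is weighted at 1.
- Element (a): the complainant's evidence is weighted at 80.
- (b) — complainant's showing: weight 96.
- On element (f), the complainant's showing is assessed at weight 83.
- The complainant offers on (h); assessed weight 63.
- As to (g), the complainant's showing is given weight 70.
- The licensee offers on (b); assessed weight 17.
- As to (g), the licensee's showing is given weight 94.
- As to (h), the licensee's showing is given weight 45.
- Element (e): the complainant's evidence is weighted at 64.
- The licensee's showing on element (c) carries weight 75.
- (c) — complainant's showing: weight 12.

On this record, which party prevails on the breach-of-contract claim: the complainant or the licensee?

licensee

— Issue I —
At Stage I.1 the complainant must meet a heightened civil standard (weight is at least 72): on (a) the weight is 80 less the opposing 1 gives net 79, which does reach 72, so (a) meets the standard; on (b) the weight is 96 less the opposing 17 gives net 79, ≥ 72, so (b) meets the standard.
  The complainant carries Stage I.1; the licensee now bears the burden.
At Stage I.2 the licensee must meet a heightened civil standard (weight is at least 72): on (c) the weight is 75 less the opposing 12 gives net 63, < 72, so (c) does not meet the standard; on (d) the weight is 76, ≥ 72, so (d) meets the standard.
  Stage I.2 not carried; the licensee fails its burden.
The complainant prevails on this issue.
— Issue II —
At Stage II.1 the complainant must meet clear and convincing evidence (weight is at least 76): on (e) the weight is 64, < 76, so (e) does not meet the standard; on (f) the weight is 83, ≥ 76, so (f) meets the standard.
  The complainant does not carry Stage II.1.
The analysis ends at Stage II.1; the licensee prevails on this issue.
Per-issue: Issue I → complainant; Issue II → licensee. The complainant must prevail on every issue; overall, the licensee prevails.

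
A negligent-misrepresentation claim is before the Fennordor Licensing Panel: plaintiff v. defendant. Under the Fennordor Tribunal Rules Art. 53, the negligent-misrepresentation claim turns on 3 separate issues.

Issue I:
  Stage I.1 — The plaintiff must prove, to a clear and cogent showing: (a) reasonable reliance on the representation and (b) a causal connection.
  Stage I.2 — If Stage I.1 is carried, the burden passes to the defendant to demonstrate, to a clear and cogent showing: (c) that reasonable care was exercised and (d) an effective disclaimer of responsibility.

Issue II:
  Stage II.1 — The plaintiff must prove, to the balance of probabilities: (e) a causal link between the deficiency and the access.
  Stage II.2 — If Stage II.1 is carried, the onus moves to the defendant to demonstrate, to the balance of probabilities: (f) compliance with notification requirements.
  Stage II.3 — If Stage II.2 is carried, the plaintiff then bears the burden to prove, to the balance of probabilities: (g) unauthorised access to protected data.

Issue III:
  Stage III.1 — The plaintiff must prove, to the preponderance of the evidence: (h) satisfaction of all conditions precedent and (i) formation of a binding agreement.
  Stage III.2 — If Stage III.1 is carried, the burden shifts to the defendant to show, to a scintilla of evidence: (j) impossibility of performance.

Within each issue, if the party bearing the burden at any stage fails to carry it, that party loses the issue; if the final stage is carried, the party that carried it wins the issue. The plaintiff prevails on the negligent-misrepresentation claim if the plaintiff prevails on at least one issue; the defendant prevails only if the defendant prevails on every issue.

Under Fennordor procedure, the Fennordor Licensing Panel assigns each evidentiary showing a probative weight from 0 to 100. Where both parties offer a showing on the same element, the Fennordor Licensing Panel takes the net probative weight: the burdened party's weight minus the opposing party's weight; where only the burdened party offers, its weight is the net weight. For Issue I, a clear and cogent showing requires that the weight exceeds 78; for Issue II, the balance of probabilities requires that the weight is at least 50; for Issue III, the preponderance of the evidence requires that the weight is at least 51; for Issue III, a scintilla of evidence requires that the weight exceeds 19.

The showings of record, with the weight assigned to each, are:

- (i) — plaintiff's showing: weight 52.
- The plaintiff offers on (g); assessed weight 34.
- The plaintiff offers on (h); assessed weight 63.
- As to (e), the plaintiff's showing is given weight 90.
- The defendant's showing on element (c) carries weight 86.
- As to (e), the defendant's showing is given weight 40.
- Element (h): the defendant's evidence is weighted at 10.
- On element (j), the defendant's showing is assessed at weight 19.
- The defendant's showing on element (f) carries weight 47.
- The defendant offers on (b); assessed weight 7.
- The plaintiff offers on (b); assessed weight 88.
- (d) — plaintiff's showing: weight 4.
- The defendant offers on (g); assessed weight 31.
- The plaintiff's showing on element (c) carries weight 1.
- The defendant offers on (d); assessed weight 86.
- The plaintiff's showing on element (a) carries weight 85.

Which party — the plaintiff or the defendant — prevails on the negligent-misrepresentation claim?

plaintiff

— Issue I —
Stage I.1 — burden on plaintiff; standard: a clear and cogent showing (weight exceeds 78).
    (a): 85 > 78 [met]
    (b): 88 − 7 = 81 > 78 [met]
  The plaintiff carries Stage I.1; the defendant now bears the burden.
Stage I.2 — burden on defendant; standard: a clear and cogent showing (weight exceeds 78).
    (c): 86 − 1 = 85 > 78 [met]
    (d): 86 − 4 = 82 > 78 [met]
  All elements met at the final stage.
Every stage carried; the defendant prevails on this issue.
— Issue II —
Stage II.1 — burden on plaintiff; standard: the balance of probabilities (weight is at least 50).
    (e): 90 − 40 = 50 ≥ 50 [met]
  Stage II.1 is satisfied; the onus moves to the defendant.
Stage II.2 — burden on defendant; standard: the balance of probabilities (weight is at least 50).
    (f): 47 < 50 [not met]
  Stage II.2 not carried; the defendant fails its burden.
The analysis ends at Stage II.2; the plaintiff prevails on this issue.
— Issue III —
Stage III.1 (plaintiff, the preponderance of the evidence, weight is at least 51): (h) net 63−10=53 ≥ 51 — meets; (i) 52 ≥ 51 — meets.
  The plaintiff carries Stage III.1; the defendant now bears the burden.
Stage III.2 (defendant, a scintilla of evidence, weight exceeds 19): (j) 19 ≤ 19 — fails.
  The defendant does not carry Stage III.2.
The plaintiff prevails on this issue.
Per-issue: Issue I → defendant; Issue II → plaintiff; Issue III → plaintiff. The plaintiff must prevail on at least one issue; overall, the plaintiff prevails.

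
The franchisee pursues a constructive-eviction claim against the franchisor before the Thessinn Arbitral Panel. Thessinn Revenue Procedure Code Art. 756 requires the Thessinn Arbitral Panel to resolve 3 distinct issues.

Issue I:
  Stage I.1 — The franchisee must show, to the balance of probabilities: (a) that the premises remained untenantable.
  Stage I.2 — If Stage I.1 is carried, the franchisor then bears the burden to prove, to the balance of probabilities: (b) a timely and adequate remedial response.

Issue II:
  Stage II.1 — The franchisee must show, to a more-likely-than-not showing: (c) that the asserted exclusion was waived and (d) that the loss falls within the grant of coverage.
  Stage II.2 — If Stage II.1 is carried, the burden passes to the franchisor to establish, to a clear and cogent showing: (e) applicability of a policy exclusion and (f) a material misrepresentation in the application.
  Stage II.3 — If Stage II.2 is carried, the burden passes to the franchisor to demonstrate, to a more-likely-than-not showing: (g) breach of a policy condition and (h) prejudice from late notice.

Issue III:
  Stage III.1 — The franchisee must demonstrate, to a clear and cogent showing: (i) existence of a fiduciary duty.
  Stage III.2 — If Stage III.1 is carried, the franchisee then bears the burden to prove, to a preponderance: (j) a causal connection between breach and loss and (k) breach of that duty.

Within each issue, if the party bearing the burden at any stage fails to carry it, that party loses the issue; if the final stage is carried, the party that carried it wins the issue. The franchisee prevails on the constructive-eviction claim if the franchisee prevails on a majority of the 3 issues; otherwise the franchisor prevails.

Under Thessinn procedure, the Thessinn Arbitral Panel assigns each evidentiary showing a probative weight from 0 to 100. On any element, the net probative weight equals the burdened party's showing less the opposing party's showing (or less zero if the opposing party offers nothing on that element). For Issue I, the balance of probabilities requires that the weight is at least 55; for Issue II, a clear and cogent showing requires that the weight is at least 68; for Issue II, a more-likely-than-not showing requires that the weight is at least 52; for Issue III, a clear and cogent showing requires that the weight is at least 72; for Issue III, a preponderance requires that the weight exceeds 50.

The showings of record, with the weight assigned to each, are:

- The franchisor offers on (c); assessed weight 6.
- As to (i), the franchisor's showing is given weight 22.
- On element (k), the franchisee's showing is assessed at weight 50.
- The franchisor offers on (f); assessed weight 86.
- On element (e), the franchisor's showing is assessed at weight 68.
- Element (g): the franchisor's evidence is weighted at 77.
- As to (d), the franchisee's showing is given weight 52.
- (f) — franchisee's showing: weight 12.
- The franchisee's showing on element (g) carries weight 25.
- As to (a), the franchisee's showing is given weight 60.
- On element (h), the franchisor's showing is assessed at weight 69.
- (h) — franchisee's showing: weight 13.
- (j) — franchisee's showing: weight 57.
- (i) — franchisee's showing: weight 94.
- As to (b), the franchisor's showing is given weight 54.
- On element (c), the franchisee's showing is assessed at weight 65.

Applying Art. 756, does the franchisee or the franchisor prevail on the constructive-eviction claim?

franchisor

— Issue I —
Stage I.1 — burden on franchisee; standard: the balance of probabilities (weight is at least 55).
    (a): 60 ≥ 55 [met]
  The franchisee carries Stage I.1; the franchisor now bears the burden.
Stage I.2 — burden on franchisor; standard: the balance of probabilities (weight is at least 55).
    (b): 54 < 55 [not met]
  The franchisor does not carry Stage I.2.
The analysis ends at Stage I.2; the franchisee prevails on this issue.
— Issue II —
Stage II.1 (franchisee, a more-likely-than-not showing, weight is at least 52): (c) net 65−6=59 ≥ 52 — meets; (d) 52 ≥ 52 — meets.
  The franchisee carries Stage II.1; the franchisor now bears the burden.
Stage II.2 (franchisor, a clear and cogent showing, weight is at least 68): (e) 68 ≥ 68 — meets; (f) net 86−12=74 ≥ 68 — meets.
  Stage II.2 carried; the burden remains with the franchisor.
Stage II.3 (franchisor, a more-likely-than-not showing, weight is at least 52): (g) net 77−25=52 ≥ 52 — meets; (h) net 69−13=56 ≥ 52 — meets.
  The franchisor carries the last stage.
All stages carried — the franchisor prevails on this issue.
— Issue III —
Stage III.1 — burden on franchisee; standard: a clear and cogent showing (weight is at least 72).
    (i): 94 − 22 = 72 ≥ 72 [met]
  Stage III.1 is satisfied; the franchisee continues to bear the burden.
Stage III.2 — burden on franchisee; standard: a preponderance (weight exceeds 50).
    (j): 57 > 50 [met]
    (k): 50 ≤ 50 [not met]
  Stage III.2 not carried; the franchisee fails its burden.
The analysis ends at Stage III.2; the franchisor prevails on this issue.
Per-issue: Issue I → franchisee; Issue II → franchisor; Issue III → franchisor. The franchisee must prevail on a majority of issues; overall, the franchisor prevails.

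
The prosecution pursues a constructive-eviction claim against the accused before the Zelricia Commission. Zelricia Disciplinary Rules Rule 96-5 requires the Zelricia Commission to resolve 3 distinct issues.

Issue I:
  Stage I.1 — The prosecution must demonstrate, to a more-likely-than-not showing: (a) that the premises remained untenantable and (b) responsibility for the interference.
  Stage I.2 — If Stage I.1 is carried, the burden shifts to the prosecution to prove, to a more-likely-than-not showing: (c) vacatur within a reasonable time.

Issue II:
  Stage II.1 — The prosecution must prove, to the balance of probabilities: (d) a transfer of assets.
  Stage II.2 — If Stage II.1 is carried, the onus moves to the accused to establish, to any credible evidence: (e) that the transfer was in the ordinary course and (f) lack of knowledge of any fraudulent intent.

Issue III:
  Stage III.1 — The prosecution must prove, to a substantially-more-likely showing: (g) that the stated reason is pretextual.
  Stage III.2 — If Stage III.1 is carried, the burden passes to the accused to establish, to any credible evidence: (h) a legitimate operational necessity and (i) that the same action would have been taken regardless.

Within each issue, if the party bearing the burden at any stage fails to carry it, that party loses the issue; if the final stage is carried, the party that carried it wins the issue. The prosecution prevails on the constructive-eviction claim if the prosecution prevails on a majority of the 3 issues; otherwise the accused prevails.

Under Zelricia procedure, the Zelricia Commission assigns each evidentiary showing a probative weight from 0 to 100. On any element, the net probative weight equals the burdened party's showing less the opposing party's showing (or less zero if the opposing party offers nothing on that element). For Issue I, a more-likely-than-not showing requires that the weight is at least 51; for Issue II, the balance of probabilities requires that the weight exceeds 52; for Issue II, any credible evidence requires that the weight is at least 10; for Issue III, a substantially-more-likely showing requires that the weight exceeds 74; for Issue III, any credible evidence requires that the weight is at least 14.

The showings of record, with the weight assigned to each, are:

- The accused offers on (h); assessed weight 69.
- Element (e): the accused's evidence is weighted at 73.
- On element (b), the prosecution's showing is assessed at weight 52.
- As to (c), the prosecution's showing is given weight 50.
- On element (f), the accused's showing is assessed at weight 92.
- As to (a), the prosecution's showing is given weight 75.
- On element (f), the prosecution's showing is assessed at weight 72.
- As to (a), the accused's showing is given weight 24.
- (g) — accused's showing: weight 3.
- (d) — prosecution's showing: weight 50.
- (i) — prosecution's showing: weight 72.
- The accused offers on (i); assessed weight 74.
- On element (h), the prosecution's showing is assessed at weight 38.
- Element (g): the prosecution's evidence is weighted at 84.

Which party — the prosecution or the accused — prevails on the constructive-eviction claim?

accused

— Issue I —
Stage I.1 — burden on prosecution; standard: a more-likely-than-not showing (weight is at least 51).
    (a): 75 − 24 = 51 ≥ 51 [met]
    (b): 52 ≥ 51 [met]
  Stage I.1 carried; the burden remains with the prosecution.
Stage I.2 — burden on prosecution; standard: a more-likely-than-not showing (weight is at least 51).
    (c): 50 < 51 [not met]
  The prosecution does not carry Stage I.2.
So the accused prevails on this issue.
— Issue II —
Stage II.1 (prosecution, the balance of probabilities, weight exceeds 52): (d) 50 ≤ 52 — fails.
  The prosecution does not carry Stage II.1.
The accused prevails on this issue.
— Issue III —
At Stage III.1 the prosecution must meet a substantially-more-likely showing (weight exceeds 74): on (g) the weight is 84 less the opposing 3 gives net 81, > 74, so (g) meets the standard.
  Stage III.1 carried; the burden shifts to the accused.
At Stage III.2 the accused must meet any credible evidence (weight is at least 14): on (h) the weight is 69 less the opposing 38 gives net 31, which does reach 14, so (h) meets the standard; on (i) the weight is 74 less the opposing 72 gives net 2, < 14, so (i) does not meet the standard.
  Not every element is met, so the accused fails to carry Stage III.2.
So the prosecution prevails on this issue.
Per-issue: Issue I → accused; Issue II → accused; Issue III → prosecution. The prosecution must prevail on a majority of issues; overall, the accused prevails.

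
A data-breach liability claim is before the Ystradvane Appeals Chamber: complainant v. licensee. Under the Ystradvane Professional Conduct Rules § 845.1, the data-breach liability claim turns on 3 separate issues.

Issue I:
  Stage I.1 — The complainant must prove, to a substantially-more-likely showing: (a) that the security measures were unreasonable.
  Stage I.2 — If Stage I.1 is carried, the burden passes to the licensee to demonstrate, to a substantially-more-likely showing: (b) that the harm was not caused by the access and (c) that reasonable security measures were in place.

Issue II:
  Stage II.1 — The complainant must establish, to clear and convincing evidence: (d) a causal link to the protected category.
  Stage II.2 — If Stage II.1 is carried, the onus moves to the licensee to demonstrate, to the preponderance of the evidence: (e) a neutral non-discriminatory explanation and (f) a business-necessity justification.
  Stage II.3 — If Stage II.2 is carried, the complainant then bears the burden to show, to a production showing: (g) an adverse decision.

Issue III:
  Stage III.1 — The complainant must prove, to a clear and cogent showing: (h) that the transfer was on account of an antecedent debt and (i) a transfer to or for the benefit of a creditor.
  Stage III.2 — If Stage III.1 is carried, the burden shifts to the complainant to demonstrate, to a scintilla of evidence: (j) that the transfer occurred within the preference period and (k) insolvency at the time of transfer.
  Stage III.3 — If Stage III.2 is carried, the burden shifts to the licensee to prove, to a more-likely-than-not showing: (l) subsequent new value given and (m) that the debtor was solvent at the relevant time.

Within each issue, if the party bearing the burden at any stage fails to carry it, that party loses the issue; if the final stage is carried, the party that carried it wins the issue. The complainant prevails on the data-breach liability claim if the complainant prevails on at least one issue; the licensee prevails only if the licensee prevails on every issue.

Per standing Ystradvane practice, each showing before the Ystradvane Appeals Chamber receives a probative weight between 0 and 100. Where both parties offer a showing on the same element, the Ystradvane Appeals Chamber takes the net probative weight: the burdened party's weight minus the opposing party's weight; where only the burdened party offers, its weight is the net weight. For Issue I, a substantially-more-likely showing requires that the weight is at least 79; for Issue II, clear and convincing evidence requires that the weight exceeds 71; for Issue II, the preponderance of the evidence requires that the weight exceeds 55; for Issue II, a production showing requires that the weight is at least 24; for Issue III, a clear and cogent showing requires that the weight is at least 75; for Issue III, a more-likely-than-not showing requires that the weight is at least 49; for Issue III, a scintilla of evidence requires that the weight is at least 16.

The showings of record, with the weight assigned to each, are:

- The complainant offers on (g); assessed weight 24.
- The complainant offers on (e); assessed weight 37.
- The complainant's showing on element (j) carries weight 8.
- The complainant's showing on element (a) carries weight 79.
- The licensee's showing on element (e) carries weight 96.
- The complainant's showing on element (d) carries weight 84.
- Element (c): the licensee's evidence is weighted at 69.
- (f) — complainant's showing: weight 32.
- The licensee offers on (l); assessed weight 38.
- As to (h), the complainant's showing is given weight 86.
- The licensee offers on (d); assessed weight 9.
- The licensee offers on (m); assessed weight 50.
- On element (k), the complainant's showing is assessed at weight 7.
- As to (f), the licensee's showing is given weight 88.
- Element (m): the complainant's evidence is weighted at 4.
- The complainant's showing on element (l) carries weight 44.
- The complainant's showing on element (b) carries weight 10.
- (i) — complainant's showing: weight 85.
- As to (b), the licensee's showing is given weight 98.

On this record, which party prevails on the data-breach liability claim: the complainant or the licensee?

— Issue I —
At Stage I.1 the complainant must meet a substantially-more-likely showing (weight is at least 79): on (a) the weight is 79, which does reach 79, so (a) meets the standard.
  The complainant carries Stage I.1; the licensee now bears the burden.
At Stage I.2 the licensee must meet a substantially-more-likely showing (weight is at least 79): on (b) the weight is 98 less the opposing 10 gives net 88, ≥ 79, so (b) meets the standard; on (c) the weight is 69, which does not reach 79, so (c) does not meet the standard.
  Not every element is met, so the licensee fails to carry Stage I.2.
So the complainant prevails on this issue.
— Issue II —
At Stage II.1 the complainant must meet clear and convincing evidence (weight exceeds 71): on (d) the weight is 84 less the opposing 9 gives net 75, which does exceed 71, so (d) meets the standard.
  The complainant carries Stage II.1; the licensee now bears the burden.
At Stage II.2 the licensee must meet the preponderance of the evidence (weight exceeds 55): on (e) the weight is 96 less the opposing 37 gives net 59, > 55, so (e) meets the standard; on (f) the weight is 88 less the opposing 32 gives net 56, > 55, so (f) meets the standard.
  The licensee carries Stage II.2; the complainant now bears the burden.
At Stage II.3 the complainant must meet a production showing (weight is at least 24): on (g) the weight is 24, ≥ 24, so (g) meets the standard.
  Stage II.3 carried; the final stage is satisfied.
Every stage carried; the complainant prevails on this issue.
— Issue III —
Stage III.1 — burden on complainant; standard: a clear and cogent showing (weight is at least 75).
    (h): 86 ≥ 75 [met]
    (i): 85 ≥ 75 [met]
  All elements met. The complainant retains the burden for Stage III.2.
Stage III.2 — burden on complainant; standard: a scintilla of evidence (weight is at least 16).
    (j): 8 < 16 [not met]
    (k): 7 < 16 [not met]
  The complainant does not carry Stage III.2.
The licensee prevails on this issue.
Per-issue: Issue I → complainant; Issue II → complainant; Issue III → licensee. The complainant must prevail on at least one issue; overall, the complainant prevails.

complainant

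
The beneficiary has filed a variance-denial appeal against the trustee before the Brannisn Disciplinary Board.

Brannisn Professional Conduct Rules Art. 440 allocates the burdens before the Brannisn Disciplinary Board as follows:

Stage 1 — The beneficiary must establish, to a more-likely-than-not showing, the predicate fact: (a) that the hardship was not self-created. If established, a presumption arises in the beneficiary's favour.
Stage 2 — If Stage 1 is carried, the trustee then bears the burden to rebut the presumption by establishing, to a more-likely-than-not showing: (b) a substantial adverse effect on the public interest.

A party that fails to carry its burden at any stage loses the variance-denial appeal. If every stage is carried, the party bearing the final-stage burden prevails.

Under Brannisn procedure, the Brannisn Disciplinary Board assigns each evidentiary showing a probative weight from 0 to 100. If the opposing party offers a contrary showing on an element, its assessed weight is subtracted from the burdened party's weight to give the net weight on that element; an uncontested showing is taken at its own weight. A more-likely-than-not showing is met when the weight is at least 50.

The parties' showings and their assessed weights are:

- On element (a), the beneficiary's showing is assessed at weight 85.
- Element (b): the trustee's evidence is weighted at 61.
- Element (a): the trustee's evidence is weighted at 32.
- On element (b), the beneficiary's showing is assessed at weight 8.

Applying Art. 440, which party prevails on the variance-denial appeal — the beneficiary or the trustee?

trustee

At Stage 1 the beneficiary must meet a more-likely-than-not showing (weight is at least 50): on (a) the weight is 85 less the opposing 32 gives net 53, which does reach 50, so (a) meets the standard.
  The beneficiary carries Stage 1; the trustee now bears the burden.
At Stage 2 the trustee must meet a more-likely-than-not showing (weight is at least 50): on (b) the weight is 61 less the opposing 8 gives net 53, which does reach 50, so (b) meets the standard.
  Stage 2 carried; the final stage is satisfied.
All stages carried — the trustee prevails.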